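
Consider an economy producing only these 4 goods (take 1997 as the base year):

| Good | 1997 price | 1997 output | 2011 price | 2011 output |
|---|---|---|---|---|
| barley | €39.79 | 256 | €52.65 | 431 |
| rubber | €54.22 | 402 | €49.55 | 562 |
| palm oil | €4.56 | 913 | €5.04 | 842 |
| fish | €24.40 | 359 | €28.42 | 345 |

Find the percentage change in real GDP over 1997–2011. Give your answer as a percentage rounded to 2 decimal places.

33.34%

Real GDP 1997 = Nominal GDP 1997 = 39.79·256 + 54.22·402 + 4.56·913 + 24.40·359 = 44905.56.
Real GDP 2011 (at 1997 prices) = 39.79·431 + 54.22·562 + 4.56·842 + 24.40·345 = 59878.65.
Real growth = 59878.65/44905.56 − 1 = 0.3334.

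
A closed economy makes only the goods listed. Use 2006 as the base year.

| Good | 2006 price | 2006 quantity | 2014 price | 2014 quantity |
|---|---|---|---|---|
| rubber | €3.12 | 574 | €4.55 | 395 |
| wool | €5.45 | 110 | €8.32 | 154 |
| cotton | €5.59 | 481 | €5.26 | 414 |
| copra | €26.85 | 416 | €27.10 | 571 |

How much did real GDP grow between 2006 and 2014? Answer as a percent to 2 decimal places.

21.35%

Real GDP 2006 = Nominal GDP 2006 = 3.12·574 + 5.45·110 + 5.59·481 + 26.85·416 = 16248.77.
Real GDP 2014 (at 2006 prices) = 3.12·395 + 5.45·154 + 5.59·414 + 26.85·571 = 19717.31.
Real growth = 19717.31/16248.77 − 1 = 0.2135.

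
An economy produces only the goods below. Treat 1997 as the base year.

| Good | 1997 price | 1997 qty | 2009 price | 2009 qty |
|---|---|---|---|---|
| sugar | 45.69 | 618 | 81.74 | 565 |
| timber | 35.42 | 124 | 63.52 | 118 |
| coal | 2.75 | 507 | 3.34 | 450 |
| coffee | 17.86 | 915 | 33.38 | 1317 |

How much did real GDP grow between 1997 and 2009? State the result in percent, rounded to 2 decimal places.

8.71%

Real GDP 1997 = Nominal GDP 1997 = 45.69·618 + 35.42·124 + 2.75·507 + 17.86·915 = 50364.65.
Real GDP 2009 (at 1997 prices) = 45.69·565 + 35.42·118 + 2.75·450 + 17.86·1317 = 54753.53.
Real growth = 54753.53/50364.65 − 1 = 0.0871.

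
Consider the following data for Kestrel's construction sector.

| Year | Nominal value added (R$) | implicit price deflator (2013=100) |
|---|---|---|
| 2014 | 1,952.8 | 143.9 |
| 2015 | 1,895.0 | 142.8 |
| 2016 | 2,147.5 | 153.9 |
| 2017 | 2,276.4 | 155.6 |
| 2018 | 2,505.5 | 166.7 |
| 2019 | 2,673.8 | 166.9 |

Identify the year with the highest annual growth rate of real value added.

2015: real = 1895.0/1.428 = 1327.03; growth vs 2014 (1357.05) = -2.21%.
2016: real = 2147.5/1.539 = 1395.39; growth vs 2015 (1327.03) = 5.15%.
2017: real = 2276.4/1.556 = 1462.98; growth vs 2016 (1395.39) = 4.84%.
2018: real = 2505.5/1.667 = 1503.00; growth vs 2017 (1462.98) = 2.74%.
2019: real = 2673.8/1.669 = 1602.04; growth vs 2018 (1503.00) = 6.59%.

2019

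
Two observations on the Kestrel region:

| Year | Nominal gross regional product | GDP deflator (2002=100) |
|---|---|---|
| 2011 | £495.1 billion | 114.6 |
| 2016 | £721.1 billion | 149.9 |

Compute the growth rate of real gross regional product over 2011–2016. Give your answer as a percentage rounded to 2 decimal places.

Deflate each year: 2011 → 495.1/1.146 = 432.02; 2016 → 721.1/1.499 = 481.05.
So real gross regional product changed by 481.05/432.02 − 1 = 0.1135, i.e. 11.35%.

11.35%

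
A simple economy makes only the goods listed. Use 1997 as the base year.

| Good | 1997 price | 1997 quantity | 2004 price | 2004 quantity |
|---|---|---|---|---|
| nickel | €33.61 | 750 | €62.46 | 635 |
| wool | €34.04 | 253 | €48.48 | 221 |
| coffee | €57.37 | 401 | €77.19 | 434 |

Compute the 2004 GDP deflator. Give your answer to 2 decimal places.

156.01

Nominal GDP 2004 = 62.46·635 + 48.48·221 + 77.19·434 = 83876.64.
Real GDP 2004 (at 1997 prices) = 33.61·635 + 34.04·221 + 57.37·434 = 53763.77.
Deflator = Nominal/Real × 100 = 83876.64/53763.77 × 100 = 156.010.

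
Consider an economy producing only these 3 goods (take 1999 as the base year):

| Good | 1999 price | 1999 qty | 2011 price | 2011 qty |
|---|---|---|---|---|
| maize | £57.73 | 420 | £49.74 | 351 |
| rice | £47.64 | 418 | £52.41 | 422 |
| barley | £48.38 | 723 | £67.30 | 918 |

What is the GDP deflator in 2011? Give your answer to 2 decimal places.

119.55

Nominal GDP 2011 = 49.74·351 + 52.41·422 + 67.30·918 = 101357.16.
Real GDP 2011 (at 1999 prices) = 57.73·351 + 47.64·422 + 48.38·918 = 84780.15.
Deflator = Nominal/Real × 100 = 101357.16/84780.15 × 100 = 119.553.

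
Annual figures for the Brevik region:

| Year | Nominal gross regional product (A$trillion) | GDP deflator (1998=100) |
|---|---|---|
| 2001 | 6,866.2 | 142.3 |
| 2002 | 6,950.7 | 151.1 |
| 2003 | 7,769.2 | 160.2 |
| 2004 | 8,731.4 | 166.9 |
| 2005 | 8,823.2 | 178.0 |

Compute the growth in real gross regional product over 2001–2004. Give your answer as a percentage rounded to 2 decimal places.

8.42%

Real gross regional product 2001 = 6866.2/1.423 = 4825.16.
Real gross regional product 2004 = 8731.4/1.669 = 5231.52.
Change = 5231.52/4825.16 − 1 = 0.0842.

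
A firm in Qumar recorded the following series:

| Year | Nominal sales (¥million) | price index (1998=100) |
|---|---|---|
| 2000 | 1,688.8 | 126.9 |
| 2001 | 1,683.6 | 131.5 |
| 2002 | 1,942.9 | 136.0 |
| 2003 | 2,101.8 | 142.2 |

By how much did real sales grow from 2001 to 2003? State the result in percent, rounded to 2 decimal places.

15.45%

Real sales 2001 = 1683.6/1.315 = 1280.30.
Real sales 2003 = 2101.8/1.422 = 1478.06.
Change = 1478.06/1280.30 − 1 = 0.1545.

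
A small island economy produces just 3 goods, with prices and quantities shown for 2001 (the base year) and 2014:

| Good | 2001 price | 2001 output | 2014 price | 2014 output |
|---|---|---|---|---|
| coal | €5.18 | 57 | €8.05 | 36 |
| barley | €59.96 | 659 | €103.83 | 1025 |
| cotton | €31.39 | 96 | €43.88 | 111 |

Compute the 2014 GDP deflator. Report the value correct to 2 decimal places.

171.33

Nominal GDP 2014 = 8.05·36 + 103.83·1025 + 43.88·111 = 111586.23.
Real GDP 2014 (at 2001 prices) = 5.18·36 + 59.96·1025 + 31.39·111 = 65129.77.
Deflator = Nominal/Real × 100 = 111586.23/65129.77 × 100 = 171.329.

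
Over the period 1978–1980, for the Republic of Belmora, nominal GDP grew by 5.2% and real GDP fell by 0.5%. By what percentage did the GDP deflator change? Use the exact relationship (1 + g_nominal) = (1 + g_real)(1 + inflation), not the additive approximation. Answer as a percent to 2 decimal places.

(1 + g_nom) = (1 + g_real)(1 + π), so π = 1.0520 / 0.9950 − 1 = 0.05729.

5.73%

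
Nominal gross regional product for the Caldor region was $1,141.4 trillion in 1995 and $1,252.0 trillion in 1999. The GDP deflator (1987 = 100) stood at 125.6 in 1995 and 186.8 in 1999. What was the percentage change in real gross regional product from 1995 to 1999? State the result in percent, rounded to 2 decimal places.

Deflate each year: 1995 → 1141.4/1.256 = 908.76; 1999 → 1252.0/1.868 = 670.24.
So real gross regional product changed by 670.24/908.76 − 1 = -0.2625, i.e. -26.25%.

-26.25%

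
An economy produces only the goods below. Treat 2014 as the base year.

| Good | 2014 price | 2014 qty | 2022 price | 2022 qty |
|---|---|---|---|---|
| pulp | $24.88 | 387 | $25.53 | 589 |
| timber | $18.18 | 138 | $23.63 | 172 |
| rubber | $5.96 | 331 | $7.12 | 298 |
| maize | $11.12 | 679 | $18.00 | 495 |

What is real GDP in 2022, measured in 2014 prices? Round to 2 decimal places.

Real GDP 2022 = Σ (p_2014 × q_2022) = 24.88·589 + 18.18·172 + 5.96·298 + 11.12·495 = 25061.76.

$25061.76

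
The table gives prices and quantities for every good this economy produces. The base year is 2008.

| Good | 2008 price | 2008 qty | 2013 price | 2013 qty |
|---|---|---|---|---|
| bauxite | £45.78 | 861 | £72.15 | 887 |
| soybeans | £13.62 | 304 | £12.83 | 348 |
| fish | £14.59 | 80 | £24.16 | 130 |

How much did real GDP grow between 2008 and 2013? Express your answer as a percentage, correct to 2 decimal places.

Real GDP 2008 = Nominal GDP 2008 = 45.78·861 + 13.62·304 + 14.59·80 = 44724.26.
Real GDP 2013 (at 2008 prices) = 45.78·887 + 13.62·348 + 14.59·130 = 47243.32.
Real growth = 47243.32/44724.26 − 1 = 0.0563.

5.63%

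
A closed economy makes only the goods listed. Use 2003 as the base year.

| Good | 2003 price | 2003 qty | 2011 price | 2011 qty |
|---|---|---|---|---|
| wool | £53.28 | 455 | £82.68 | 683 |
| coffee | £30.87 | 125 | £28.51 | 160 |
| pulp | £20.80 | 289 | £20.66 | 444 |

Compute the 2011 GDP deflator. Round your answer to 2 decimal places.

Nominal GDP 2011 = 82.68·683 + 28.51·160 + 20.66·444 = 70205.08.
Real GDP 2011 (at 2003 prices) = 53.28·683 + 30.87·160 + 20.80·444 = 50564.64.
Deflator = Nominal/Real × 100 = 70205.08/50564.64 × 100 = 138.842.

138.84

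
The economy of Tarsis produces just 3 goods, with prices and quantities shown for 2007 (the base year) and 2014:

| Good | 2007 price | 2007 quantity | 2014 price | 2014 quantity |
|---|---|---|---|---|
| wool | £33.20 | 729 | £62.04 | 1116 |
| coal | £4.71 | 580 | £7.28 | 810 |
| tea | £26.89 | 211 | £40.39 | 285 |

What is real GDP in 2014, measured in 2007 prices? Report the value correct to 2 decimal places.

£48529.95

Real GDP 2014 = Σ (p_2007 × q_2014) = 33.20·1116 + 4.71·810 + 26.89·285 = 48529.95.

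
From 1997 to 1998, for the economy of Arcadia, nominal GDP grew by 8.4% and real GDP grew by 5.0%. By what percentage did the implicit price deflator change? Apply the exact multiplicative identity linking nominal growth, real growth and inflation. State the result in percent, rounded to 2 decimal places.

3.24%

(1 + g_nom) = (1 + g_real)(1 + π), so π = 1.0840 / 1.0500 − 1 = 0.03238.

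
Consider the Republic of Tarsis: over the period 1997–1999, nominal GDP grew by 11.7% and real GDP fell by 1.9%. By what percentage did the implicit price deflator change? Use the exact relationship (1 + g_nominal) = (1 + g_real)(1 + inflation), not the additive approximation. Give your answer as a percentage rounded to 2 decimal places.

13.86%

(1 + g_nom) = (1 + g_real)(1 + π), so π = 1.1170 / 0.9810 − 1 = 0.13863.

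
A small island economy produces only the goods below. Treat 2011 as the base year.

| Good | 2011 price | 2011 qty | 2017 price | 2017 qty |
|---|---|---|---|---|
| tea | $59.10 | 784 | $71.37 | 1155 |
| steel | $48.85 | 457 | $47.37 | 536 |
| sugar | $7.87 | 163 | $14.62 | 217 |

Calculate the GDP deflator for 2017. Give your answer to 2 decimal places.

Nominal GDP 2017 = 71.37·1155 + 47.37·536 + 14.62·217 = 110995.21.
Real GDP 2017 (at 2011 prices) = 59.10·1155 + 48.85·536 + 7.87·217 = 96151.89.
Deflator = Nominal/Real × 100 = 110995.21/96151.89 × 100 = 115.437.

115.44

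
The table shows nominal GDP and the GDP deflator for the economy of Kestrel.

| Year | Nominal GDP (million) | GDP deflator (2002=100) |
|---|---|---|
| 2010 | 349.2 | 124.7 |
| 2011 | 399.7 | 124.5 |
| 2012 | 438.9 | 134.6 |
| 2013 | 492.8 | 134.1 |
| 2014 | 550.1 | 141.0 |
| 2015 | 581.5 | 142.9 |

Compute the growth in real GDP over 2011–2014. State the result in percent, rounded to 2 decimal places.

Real GDP 2011 = 399.7/1.245 = 321.04.
Real GDP 2014 = 550.1/1.410 = 390.14.
Change = 390.14/321.04 − 1 = 0.2152.

21.52%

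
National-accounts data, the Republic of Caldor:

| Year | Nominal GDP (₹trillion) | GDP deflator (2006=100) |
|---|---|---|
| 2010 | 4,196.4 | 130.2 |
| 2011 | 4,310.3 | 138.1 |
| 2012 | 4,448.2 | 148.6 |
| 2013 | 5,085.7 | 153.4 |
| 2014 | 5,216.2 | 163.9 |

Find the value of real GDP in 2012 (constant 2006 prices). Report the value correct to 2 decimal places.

Real GDP 2012 = 4448.2 / 1.486 = 2993.41.

₹2,993.41 trillion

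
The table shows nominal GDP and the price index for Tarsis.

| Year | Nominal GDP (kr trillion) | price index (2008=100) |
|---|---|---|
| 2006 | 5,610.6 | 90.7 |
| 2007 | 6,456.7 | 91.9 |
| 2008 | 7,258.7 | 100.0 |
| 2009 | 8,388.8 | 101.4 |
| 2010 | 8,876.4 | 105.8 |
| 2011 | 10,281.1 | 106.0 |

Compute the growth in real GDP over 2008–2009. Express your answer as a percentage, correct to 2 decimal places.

13.97%

Real GDP 2008 = 7258.7/1.000 = 7258.70.
Real GDP 2009 = 8388.8/1.014 = 8272.98.
Change = 8272.98/7258.70 − 1 = 0.1397.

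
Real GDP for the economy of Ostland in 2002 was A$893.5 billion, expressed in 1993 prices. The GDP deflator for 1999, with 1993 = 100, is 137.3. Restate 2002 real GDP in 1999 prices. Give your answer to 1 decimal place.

Real GDP in 1999 prices = Real GDP in 1993 prices × (P_1999/P_1993) = 893.5 × 1.373 = 1226.78.

A$1,226.8 billion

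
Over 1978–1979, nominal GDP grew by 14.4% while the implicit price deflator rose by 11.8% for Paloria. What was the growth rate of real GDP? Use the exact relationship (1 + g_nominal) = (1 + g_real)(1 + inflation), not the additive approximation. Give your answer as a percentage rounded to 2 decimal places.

2.33%

(1 + g_nom) = (1 + g_real)(1 + π), so g_real = 1.1440 / 1.1180 − 1 = 0.02326.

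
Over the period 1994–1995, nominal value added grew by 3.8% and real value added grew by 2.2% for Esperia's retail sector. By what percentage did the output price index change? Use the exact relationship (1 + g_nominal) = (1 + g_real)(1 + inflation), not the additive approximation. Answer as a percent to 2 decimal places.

(1 + g_nom) = (1 + g_real)(1 + π), so π = 1.0380 / 1.0220 − 1 = 0.01566.

1.57%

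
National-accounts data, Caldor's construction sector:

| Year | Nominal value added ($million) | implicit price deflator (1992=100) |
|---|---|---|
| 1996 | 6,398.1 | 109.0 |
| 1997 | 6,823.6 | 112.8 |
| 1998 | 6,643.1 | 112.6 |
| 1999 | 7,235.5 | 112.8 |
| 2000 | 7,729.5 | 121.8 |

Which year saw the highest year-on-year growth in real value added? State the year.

1997: real = 6823.6/1.128 = 6049.29; growth vs 1996 (5869.82) = 3.06%.
1998: real = 6643.1/1.126 = 5899.73; growth vs 1997 (6049.29) = -2.47%.
1999: real = 7235.5/1.128 = 6414.45; growth vs 1998 (5899.73) = 8.72%.
2000: real = 7729.5/1.218 = 6346.06; growth vs 1999 (6414.45) = -1.07%.

1999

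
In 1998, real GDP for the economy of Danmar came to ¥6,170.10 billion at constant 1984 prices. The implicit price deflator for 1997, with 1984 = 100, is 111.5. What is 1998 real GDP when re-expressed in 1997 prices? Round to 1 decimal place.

Real GDP in 1997 prices = Real GDP in 1984 prices × (P_1997/P_1984) = 6170.10 × 1.115 = 6879.66.

¥6,879.7 billion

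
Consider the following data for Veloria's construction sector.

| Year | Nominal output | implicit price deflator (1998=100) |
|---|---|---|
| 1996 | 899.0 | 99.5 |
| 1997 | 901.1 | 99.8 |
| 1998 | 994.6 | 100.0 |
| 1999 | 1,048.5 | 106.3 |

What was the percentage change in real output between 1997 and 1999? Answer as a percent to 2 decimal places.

9.24%

Real output 1997 = 901.1/0.998 = 902.91.
Real output 1999 = 1048.5/1.063 = 986.36.
Change = 986.36/902.91 − 1 = 0.0924.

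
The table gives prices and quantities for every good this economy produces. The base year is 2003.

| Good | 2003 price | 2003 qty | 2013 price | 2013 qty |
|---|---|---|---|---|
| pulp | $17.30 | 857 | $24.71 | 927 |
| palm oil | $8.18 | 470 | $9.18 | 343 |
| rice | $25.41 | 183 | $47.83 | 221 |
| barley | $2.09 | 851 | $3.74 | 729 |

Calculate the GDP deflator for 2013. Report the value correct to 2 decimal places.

151.46

Nominal GDP 2013 = 24.71·927 + 9.18·343 + 47.83·221 + 3.74·729 = 39351.80.
Real GDP 2013 (at 2003 prices) = 17.30·927 + 8.18·343 + 25.41·221 + 2.09·729 = 25982.06.
Deflator = Nominal/Real × 100 = 39351.80/25982.06 × 100 = 151.458.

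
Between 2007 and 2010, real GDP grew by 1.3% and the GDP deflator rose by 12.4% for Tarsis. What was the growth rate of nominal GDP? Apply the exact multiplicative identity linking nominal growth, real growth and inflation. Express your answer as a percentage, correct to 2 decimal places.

13.86%

(1 + g_nom) = (1 + g_real)(1 + π) = 1.0130 × 1.1240 = 1.13861.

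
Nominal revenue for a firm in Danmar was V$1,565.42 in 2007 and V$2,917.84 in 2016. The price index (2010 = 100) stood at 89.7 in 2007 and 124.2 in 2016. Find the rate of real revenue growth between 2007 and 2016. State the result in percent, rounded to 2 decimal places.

Real revenue 2007 = 1565.42 / 0.897 = 1745.17.
Real revenue 2016 = 2917.84 / 1.242 = 2349.31.
Real growth = 2349.31 / 1745.17 − 1 = 0.3462.

34.62%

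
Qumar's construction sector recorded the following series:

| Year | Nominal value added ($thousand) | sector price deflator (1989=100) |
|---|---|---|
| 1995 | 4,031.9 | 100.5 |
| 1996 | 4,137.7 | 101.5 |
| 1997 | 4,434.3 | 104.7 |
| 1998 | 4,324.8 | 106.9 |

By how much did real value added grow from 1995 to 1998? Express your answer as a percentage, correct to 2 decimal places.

Real value added 1995 = 4031.9/1.005 = 4011.84.
Real value added 1998 = 4324.8/1.069 = 4045.65.
Change = 4045.65/4011.84 − 1 = 0.0084.

0.84%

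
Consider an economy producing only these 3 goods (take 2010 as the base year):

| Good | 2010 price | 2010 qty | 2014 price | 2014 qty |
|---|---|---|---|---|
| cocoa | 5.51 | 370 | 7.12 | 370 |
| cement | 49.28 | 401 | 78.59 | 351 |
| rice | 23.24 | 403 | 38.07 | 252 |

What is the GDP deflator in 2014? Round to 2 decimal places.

158.04

Nominal GDP 2014 = 7.12·370 + 78.59·351 + 38.07·252 = 39813.13.
Real GDP 2014 (at 2010 prices) = 5.51·370 + 49.28·351 + 23.24·252 = 25192.46.
Deflator = Nominal/Real × 100 = 39813.13/25192.46 × 100 = 158.036.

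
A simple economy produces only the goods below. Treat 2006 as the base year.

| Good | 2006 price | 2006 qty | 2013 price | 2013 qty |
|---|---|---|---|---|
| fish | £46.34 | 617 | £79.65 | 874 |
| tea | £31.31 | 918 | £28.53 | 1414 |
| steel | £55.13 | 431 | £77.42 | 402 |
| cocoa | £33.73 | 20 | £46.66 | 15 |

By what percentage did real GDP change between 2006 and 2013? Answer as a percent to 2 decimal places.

31.40%

Real GDP 2006 = Nominal GDP 2006 = 46.34·617 + 31.31·918 + 55.13·431 + 33.73·20 = 81769.99.
Real GDP 2013 (at 2006 prices) = 46.34·874 + 31.31·1414 + 55.13·402 + 33.73·15 = 107441.71.
Real growth = 107441.71/81769.99 − 1 = 0.3140.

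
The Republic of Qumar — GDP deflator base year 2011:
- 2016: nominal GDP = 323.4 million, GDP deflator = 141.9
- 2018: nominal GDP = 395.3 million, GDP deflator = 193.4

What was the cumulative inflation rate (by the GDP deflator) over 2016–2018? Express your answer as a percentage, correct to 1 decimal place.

Price-level change = 193.4 / 141.9 − 1 = 0.3629.

36.3%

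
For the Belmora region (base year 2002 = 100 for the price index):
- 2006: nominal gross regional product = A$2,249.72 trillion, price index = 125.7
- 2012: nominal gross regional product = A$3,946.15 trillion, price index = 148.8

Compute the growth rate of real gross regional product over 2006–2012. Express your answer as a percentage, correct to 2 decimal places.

48.18%

Real gross regional product 2006 = 2249.72 / 1.257 = 1789.75.
Real gross regional product 2012 = 3946.15 / 1.488 = 2651.98.
Real growth = 2651.98 / 1789.75 − 1 = 0.4818.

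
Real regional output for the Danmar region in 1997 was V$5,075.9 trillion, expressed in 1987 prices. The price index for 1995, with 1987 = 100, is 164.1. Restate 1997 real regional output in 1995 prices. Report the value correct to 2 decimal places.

V$8,329.55 trillion

Real regional output in 1995 prices = Real regional output in 1987 prices × (P_1995/P_1987) = 5075.9 × 1.641 = 8329.55.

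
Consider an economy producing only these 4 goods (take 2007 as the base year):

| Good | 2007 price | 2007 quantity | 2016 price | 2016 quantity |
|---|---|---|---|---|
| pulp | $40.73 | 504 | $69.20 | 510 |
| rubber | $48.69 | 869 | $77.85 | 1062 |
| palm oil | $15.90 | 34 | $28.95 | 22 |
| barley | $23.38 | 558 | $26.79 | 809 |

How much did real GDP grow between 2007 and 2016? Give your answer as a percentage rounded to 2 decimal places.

Real GDP 2007 = Nominal GDP 2007 = 40.73·504 + 48.69·869 + 15.90·34 + 23.38·558 = 76426.17.
Real GDP 2016 (at 2007 prices) = 40.73·510 + 48.69·1062 + 15.90·22 + 23.38·809 = 91745.30.
Real growth = 91745.30/76426.17 − 1 = 0.2004.

20.04%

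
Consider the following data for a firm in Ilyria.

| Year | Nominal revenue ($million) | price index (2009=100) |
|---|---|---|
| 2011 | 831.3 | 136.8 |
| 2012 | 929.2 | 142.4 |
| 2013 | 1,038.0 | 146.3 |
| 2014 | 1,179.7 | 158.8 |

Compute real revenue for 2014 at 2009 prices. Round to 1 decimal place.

Real revenue 2014 = 1179.7 / 1.588 = 742.88.

$742.9 million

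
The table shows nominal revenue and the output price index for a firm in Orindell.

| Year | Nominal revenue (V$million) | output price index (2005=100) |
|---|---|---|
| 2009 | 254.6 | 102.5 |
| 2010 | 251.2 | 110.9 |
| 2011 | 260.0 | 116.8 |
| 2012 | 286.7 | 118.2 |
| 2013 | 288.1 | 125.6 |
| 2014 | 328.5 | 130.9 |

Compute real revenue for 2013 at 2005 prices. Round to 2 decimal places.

V$229.38 million

Real revenue 2013 = 288.1 / 1.256 = 229.38.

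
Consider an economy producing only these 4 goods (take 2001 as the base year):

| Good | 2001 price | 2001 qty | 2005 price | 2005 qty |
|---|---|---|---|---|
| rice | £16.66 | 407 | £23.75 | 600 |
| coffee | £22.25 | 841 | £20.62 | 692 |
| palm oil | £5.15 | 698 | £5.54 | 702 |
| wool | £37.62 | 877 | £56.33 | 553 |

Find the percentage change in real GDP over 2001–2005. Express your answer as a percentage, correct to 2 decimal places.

Real GDP 2001 = Nominal GDP 2001 = 16.66·407 + 22.25·841 + 5.15·698 + 37.62·877 = 62080.31.
Real GDP 2005 (at 2001 prices) = 16.66·600 + 22.25·692 + 5.15·702 + 37.62·553 = 49812.16.
Real growth = 49812.16/62080.31 − 1 = -0.1976.

-19.76%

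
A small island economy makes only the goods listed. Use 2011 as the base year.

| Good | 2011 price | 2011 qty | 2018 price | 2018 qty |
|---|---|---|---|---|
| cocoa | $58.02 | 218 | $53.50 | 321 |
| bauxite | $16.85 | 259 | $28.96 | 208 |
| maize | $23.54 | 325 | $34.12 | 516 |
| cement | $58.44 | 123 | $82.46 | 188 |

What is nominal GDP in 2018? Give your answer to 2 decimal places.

$56305.58

Nominal GDP 2018 = Σ (p_2018 × q_2018) = 53.50·321 + 28.96·208 + 34.12·516 + 82.46·188 = 56305.58.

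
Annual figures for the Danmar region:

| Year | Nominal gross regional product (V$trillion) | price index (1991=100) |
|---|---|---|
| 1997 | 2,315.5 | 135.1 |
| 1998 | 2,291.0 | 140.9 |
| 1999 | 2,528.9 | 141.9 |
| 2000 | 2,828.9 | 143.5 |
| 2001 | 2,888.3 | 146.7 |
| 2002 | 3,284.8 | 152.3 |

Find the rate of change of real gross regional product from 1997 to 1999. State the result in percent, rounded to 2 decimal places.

Real gross regional product 1997 = 2315.5/1.351 = 1713.92.
Real gross regional product 1999 = 2528.9/1.419 = 1782.17.
Change = 1782.17/1713.92 − 1 = 0.0398.

3.98%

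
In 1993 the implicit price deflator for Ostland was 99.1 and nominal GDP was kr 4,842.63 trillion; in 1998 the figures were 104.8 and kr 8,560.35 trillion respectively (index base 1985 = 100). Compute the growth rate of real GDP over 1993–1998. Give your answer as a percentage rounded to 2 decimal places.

67.16%

Deflate each year: 1993 → 4842.63/0.991 = 4886.61; 1998 → 8560.35/1.048 = 8168.27.
So real GDP changed by 8168.27/4886.61 − 1 = 0.6716, i.e. 67.16%.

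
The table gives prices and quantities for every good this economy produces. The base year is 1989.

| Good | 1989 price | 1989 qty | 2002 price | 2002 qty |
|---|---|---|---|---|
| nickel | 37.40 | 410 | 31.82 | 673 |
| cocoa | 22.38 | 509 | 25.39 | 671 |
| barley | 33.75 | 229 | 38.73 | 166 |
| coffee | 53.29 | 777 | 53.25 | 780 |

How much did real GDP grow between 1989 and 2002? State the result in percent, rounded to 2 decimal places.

Real GDP 1989 = Nominal GDP 1989 = 37.40·410 + 22.38·509 + 33.75·229 + 53.29·777 = 75860.50.
Real GDP 2002 (at 1989 prices) = 37.40·673 + 22.38·671 + 33.75·166 + 53.29·780 = 87355.88.
Real growth = 87355.88/75860.50 − 1 = 0.1515.

15.15%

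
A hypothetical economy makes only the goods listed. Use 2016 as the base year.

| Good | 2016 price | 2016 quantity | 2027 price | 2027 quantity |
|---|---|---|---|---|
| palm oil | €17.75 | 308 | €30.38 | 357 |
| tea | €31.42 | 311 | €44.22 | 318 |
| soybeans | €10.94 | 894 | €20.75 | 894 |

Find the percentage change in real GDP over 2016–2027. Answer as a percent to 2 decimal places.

Real GDP 2016 = Nominal GDP 2016 = 17.75·308 + 31.42·311 + 10.94·894 = 25018.98.
Real GDP 2027 (at 2016 prices) = 17.75·357 + 31.42·318 + 10.94·894 = 26108.67.
Real growth = 26108.67/25018.98 − 1 = 0.0436.

4.36%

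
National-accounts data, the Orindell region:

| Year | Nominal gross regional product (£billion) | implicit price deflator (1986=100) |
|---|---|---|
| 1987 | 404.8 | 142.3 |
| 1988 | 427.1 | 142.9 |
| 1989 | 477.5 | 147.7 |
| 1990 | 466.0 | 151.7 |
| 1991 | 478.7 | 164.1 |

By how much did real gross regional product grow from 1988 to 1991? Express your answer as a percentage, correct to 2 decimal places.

Real gross regional product 1988 = 427.1/1.429 = 298.88.
Real gross regional product 1991 = 478.7/1.641 = 291.71.
Change = 291.71/298.88 − 1 = -0.0240.

-2.40%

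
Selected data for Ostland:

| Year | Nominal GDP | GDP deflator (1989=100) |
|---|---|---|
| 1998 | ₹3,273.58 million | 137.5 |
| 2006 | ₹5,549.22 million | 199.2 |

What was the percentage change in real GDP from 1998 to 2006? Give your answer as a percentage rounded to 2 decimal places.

17.01%

Real GDP 1998 = 3273.58 / 1.375 = 2380.79.
Real GDP 2006 = 5549.22 / 1.992 = 2785.75.
Real growth = 2785.75 / 2380.79 − 1 = 0.1701.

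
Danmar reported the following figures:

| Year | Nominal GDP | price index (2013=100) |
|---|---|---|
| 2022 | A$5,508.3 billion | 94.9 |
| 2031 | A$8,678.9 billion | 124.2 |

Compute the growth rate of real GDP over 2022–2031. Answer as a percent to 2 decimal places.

Real GDP 2022 = 5508.3 / 0.949 = 5804.32.
Real GDP 2031 = 8678.9 / 1.242 = 6987.84.
Real growth = 6987.84 / 5804.32 − 1 = 0.2039.

20.39%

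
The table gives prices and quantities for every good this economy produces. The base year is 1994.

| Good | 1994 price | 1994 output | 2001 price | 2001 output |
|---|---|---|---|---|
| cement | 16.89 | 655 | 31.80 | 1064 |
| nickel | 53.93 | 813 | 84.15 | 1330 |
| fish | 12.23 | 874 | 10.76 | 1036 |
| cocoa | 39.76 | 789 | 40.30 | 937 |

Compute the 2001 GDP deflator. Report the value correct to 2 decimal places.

Nominal GDP 2001 = 31.80·1064 + 84.15·1330 + 10.76·1036 + 40.30·937 = 194663.16.
Real GDP 2001 (at 1994 prices) = 16.89·1064 + 53.93·1330 + 12.23·1036 + 39.76·937 = 139623.26.
Deflator = Nominal/Real × 100 = 194663.16/139623.26 × 100 = 139.420.

139.42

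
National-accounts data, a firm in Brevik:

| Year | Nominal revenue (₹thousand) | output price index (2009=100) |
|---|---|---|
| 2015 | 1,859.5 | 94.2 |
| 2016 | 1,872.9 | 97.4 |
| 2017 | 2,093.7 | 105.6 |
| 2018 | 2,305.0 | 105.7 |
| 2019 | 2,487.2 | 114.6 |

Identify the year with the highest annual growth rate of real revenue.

2016: real = 1872.9/0.974 = 1922.90; growth vs 2015 (1973.99) = -2.59%.
2017: real = 2093.7/1.056 = 1982.67; growth vs 2016 (1922.90) = 3.11%.
2018: real = 2305.0/1.057 = 2180.70; growth vs 2017 (1982.67) = 9.99%.
2019: real = 2487.2/1.146 = 2170.33; growth vs 2018 (2180.70) = -0.48%.

2018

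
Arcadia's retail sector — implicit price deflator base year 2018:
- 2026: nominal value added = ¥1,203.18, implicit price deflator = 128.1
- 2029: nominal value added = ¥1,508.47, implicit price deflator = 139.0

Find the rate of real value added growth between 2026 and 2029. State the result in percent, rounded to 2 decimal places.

15.54%

Real value added 2026 = 1203.18 / 1.281 = 939.25.
Real value added 2029 = 1508.47 / 1.390 = 1085.23.
Real growth = 1085.23 / 939.25 − 1 = 0.1554.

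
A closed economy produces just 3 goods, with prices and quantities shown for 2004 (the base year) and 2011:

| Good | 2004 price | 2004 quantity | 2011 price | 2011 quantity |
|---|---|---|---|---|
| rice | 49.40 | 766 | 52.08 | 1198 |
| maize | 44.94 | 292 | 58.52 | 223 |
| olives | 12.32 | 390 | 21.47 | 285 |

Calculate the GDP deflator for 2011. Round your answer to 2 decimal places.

Nominal GDP 2011 = 52.08·1198 + 58.52·223 + 21.47·285 = 81560.75.
Real GDP 2011 (at 2004 prices) = 49.40·1198 + 44.94·223 + 12.32·285 = 72714.02.
Deflator = Nominal/Real × 100 = 81560.75/72714.02 × 100 = 112.166.

112.17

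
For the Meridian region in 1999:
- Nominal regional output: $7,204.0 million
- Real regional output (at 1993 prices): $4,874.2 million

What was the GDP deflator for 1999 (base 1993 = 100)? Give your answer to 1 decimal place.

147.8

GDP deflator = (Nominal / Real) × 100 = 7204.0 / 4874.2 × 100 = 147.80.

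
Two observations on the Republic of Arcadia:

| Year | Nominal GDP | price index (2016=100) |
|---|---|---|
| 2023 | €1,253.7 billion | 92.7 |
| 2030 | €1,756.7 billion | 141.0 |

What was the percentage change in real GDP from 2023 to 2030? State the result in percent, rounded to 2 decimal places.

Real GDP 2023 = 1253.7 / 0.927 = 1352.43.
Real GDP 2030 = 1756.7 / 1.410 = 1245.89.
Real growth = 1245.89 / 1352.43 − 1 = -0.0788.

-7.88%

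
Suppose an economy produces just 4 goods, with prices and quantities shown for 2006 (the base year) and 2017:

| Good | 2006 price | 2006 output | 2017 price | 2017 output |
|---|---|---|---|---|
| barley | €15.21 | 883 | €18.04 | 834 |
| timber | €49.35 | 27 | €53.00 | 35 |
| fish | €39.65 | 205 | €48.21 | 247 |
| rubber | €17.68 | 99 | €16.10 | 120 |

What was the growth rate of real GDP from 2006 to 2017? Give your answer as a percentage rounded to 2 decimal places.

Real GDP 2006 = Nominal GDP 2006 = 15.21·883 + 49.35·27 + 39.65·205 + 17.68·99 = 24641.45.
Real GDP 2017 (at 2006 prices) = 15.21·834 + 49.35·35 + 39.65·247 + 17.68·120 = 26327.54.
Real growth = 26327.54/24641.45 − 1 = 0.0684.

6.84%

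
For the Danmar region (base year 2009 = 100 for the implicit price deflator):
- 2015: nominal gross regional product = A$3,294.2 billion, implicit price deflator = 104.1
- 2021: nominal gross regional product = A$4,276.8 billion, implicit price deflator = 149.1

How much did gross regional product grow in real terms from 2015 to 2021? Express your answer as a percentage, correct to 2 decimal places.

-9.36%

Deflate each year: 2015 → 3294.2/1.041 = 3164.46; 2021 → 4276.8/1.491 = 2868.41.
So real gross regional product changed by 2868.41/3164.46 − 1 = -0.0936, i.e. -9.36%.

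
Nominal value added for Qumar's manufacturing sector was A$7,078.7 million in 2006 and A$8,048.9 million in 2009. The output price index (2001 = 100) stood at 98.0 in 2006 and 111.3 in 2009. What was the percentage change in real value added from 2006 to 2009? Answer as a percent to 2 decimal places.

0.12%

Deflate each year: 2006 → 7078.7/0.980 = 7223.16; 2009 → 8048.9/1.113 = 7231.72.
So real value added changed by 7231.72/7223.16 − 1 = 0.0012, i.e. 0.12%.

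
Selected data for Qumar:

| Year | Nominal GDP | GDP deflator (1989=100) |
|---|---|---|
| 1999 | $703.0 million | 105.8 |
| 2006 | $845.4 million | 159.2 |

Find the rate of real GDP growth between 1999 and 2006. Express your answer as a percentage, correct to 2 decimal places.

Real GDP 1999 = 703.0 / 1.058 = 664.46.
Real GDP 2006 = 845.4 / 1.592 = 531.03.
Real growth = 531.03 / 664.46 − 1 = -0.2008.

-20.08%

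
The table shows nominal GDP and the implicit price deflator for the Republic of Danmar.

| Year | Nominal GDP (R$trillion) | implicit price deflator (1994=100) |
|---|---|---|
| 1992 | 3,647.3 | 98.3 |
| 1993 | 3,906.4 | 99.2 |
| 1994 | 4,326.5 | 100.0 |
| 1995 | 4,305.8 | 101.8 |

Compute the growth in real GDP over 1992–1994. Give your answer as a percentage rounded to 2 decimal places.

Real GDP 1992 = 3647.3/0.983 = 3710.38.
Real GDP 1994 = 4326.5/1.000 = 4326.50.
Change = 4326.50/3710.38 − 1 = 0.1661.

16.61%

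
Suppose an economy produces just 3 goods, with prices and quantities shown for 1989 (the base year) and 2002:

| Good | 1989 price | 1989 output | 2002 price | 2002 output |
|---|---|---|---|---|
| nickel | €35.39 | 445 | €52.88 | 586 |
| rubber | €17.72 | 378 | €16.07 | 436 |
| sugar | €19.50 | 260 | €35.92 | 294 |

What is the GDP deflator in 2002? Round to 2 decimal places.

141.98

Nominal GDP 2002 = 52.88·586 + 16.07·436 + 35.92·294 = 48554.68.
Real GDP 2002 (at 1989 prices) = 35.39·586 + 17.72·436 + 19.50·294 = 34197.46.
Deflator = Nominal/Real × 100 = 48554.68/34197.46 × 100 = 141.983.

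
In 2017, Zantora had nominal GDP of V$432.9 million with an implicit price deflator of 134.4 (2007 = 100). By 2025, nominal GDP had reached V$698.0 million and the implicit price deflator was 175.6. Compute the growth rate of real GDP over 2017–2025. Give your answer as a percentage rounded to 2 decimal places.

23.41%

Real GDP 2017 = 432.9 / 1.344 = 322.10.
Real GDP 2025 = 698.0 / 1.756 = 397.49.
Real growth = 397.49 / 322.10 − 1 = 0.2341.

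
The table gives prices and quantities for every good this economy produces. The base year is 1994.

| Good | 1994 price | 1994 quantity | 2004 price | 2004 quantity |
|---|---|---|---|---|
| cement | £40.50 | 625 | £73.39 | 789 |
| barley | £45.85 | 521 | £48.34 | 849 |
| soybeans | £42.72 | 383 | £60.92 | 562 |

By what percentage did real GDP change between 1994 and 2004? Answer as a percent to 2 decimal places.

Real GDP 1994 = Nominal GDP 1994 = 40.50·625 + 45.85·521 + 42.72·383 = 65562.11.
Real GDP 2004 (at 1994 prices) = 40.50·789 + 45.85·849 + 42.72·562 = 94889.79.
Real growth = 94889.79/65562.11 − 1 = 0.4473.

44.73%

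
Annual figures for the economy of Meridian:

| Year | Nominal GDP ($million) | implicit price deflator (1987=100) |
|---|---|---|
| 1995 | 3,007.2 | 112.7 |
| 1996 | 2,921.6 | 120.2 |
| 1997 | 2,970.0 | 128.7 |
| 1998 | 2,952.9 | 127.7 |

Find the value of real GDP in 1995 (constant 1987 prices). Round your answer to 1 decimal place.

$2,668.3 million

Real GDP 1995 = 3007.2 / 1.127 = 2668.32.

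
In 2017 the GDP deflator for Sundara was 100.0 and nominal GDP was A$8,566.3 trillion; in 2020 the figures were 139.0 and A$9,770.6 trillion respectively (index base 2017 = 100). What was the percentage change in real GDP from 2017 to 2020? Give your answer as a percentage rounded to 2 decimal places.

Deflate each year: 2017 → 8566.3/1.000 = 8566.30; 2020 → 9770.6/1.390 = 7029.21.
So real GDP changed by 7029.21/8566.30 − 1 = -0.1794, i.e. -17.94%.

-17.94%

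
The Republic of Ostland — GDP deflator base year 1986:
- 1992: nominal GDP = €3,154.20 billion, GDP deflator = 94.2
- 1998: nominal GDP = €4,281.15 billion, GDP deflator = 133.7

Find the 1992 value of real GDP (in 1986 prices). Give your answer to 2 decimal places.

€3,348.41 billion

Real GDP = Nominal / (GDP deflator/100) = 3154.20 / 0.942 = 3348.41.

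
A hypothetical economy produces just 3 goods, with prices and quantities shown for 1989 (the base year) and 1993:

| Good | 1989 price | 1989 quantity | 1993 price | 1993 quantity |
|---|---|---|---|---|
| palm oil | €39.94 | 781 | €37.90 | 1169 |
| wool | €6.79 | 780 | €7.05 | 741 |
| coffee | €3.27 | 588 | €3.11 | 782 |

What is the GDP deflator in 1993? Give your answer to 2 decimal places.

Nominal GDP 1993 = 37.90·1169 + 7.05·741 + 3.11·782 = 51961.17.
Real GDP 1993 (at 1989 prices) = 39.94·1169 + 6.79·741 + 3.27·782 = 54278.39.
Deflator = Nominal/Real × 100 = 51961.17/54278.39 × 100 = 95.731.

95.73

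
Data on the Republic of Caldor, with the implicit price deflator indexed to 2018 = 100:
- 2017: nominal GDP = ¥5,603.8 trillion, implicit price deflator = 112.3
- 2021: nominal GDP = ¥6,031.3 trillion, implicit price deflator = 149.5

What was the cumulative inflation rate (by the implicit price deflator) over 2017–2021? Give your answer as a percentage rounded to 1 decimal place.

Price-level change = 149.5 / 112.3 − 1 = 0.3313.

33.1%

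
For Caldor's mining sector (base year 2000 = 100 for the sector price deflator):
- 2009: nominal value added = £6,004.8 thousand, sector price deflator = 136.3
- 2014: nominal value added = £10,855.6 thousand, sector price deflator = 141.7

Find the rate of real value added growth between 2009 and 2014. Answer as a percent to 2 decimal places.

73.89%

Deflate each year: 2009 → 6004.8/1.363 = 4405.58; 2014 → 10855.6/1.417 = 7660.97.
So real value added changed by 7660.97/4405.58 − 1 = 0.7389, i.e. 73.89%.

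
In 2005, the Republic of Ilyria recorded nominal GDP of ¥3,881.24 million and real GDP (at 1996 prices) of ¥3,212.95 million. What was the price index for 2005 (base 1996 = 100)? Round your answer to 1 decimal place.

price index = (Nominal / Real) × 100 = 3881.24 / 3212.95 × 100 = 120.80.

120.8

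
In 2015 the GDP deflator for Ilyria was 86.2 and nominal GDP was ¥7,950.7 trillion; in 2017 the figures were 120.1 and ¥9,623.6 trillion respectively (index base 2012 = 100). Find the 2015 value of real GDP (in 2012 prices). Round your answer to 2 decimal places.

¥9,223.55 trillion

Real GDP = Nominal / (GDP deflator/100) = 7950.7 / 0.862 = 9223.55.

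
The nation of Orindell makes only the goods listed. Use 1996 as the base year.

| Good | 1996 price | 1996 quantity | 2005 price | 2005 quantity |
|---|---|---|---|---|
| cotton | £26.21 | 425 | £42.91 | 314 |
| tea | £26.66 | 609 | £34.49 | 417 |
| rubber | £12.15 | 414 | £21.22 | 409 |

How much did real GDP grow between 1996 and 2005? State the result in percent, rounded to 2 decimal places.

Real GDP 1996 = Nominal GDP 1996 = 26.21·425 + 26.66·609 + 12.15·414 = 32405.29.
Real GDP 2005 (at 1996 prices) = 26.21·314 + 26.66·417 + 12.15·409 = 24316.51.
Real growth = 24316.51/32405.29 − 1 = -0.2496.

-24.96%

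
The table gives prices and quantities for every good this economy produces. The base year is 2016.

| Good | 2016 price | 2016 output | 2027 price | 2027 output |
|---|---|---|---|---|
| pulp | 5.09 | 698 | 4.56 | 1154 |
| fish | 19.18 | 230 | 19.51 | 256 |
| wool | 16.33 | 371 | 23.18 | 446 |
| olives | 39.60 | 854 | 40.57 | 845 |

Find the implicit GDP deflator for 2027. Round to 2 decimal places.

Nominal GDP 2027 = 4.56·1154 + 19.51·256 + 23.18·446 + 40.57·845 = 54876.73.
Real GDP 2027 (at 2016 prices) = 5.09·1154 + 19.18·256 + 16.33·446 + 39.60·845 = 51529.12.
Deflator = Nominal/Real × 100 = 54876.73/51529.12 × 100 = 106.497.

106.50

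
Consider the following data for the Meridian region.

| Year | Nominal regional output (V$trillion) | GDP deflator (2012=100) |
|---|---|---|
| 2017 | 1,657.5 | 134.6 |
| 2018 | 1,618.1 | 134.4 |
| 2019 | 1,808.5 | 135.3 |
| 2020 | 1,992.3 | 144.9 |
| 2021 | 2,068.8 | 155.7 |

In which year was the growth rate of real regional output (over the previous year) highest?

2018: real = 1618.1/1.344 = 1203.94; growth vs 2017 (1231.43) = -2.23%.
2019: real = 1808.5/1.353 = 1336.66; growth vs 2018 (1203.94) = 11.02%.
2020: real = 1992.3/1.449 = 1374.95; growth vs 2019 (1336.66) = 2.86%.
2021: real = 2068.8/1.557 = 1328.71; growth vs 2020 (1374.95) = -3.36%.

2019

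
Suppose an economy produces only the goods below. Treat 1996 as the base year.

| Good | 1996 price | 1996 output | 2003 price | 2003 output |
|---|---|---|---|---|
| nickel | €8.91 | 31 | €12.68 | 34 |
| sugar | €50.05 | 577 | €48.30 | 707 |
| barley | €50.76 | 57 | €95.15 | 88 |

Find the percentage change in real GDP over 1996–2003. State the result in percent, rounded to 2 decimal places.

25.30%

Real GDP 1996 = Nominal GDP 1996 = 8.91·31 + 50.05·577 + 50.76·57 = 32048.38.
Real GDP 2003 (at 1996 prices) = 8.91·34 + 50.05·707 + 50.76·88 = 40155.17.
Real growth = 40155.17/32048.38 − 1 = 0.2530.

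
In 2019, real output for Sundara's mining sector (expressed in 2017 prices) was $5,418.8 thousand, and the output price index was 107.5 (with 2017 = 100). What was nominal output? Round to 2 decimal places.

$5,825.21 thousand

Nominal output = Real × (output price index/100) = 5418.8 × 1.075 = 5825.21.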